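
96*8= 768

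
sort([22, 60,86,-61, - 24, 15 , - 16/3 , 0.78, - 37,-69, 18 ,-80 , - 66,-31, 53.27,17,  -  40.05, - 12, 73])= [ - 80,-69, - 66,-61,-40.05, - 37, - 31 , - 24, - 12, - 16/3, 0.78,15,17, 18, 22, 53.27, 60, 73, 86] 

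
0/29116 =0 = 0.00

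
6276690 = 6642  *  945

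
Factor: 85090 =2^1*5^1*67^1*127^1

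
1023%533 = 490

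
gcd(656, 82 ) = 82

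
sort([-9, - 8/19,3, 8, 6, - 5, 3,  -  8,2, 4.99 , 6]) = [  -  9, - 8, - 5, - 8/19, 2, 3, 3,4.99, 6,6 , 8]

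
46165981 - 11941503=34224478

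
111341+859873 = 971214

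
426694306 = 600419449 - 173725143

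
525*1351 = 709275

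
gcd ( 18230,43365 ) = 5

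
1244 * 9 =11196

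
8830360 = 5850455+2979905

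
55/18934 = 55/18934 = 0.00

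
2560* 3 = 7680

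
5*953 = 4765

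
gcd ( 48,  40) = 8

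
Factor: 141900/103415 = 660/481 = 2^2*3^1*5^1 * 11^1 * 13^( - 1)*37^(-1 )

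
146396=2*73198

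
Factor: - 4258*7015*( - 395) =11798598650 = 2^1*5^2*23^1*61^1*79^1*  2129^1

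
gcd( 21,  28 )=7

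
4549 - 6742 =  - 2193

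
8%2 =0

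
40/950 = 4/95= 0.04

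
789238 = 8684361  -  7895123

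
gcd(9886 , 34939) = 1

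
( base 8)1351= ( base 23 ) 199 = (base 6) 3241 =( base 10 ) 745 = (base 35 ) LA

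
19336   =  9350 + 9986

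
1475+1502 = 2977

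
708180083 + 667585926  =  1375766009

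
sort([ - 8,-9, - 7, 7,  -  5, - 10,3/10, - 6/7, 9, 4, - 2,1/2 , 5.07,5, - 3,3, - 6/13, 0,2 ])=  [ - 10, - 9 , - 8 , - 7, - 5,  -  3, - 2, - 6/7,- 6/13, 0,  3/10, 1/2,2,3,  4,  5,5.07,7,  9]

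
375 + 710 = 1085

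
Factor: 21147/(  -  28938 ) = -19/26 = -2^( - 1 )*13^ ( - 1)*19^1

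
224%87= 50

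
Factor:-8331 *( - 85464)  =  2^3*3^3*1187^1*2777^1= 712000584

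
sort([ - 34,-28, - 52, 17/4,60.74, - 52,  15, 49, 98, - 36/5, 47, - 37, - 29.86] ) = [ - 52, - 52, - 37, - 34,  -  29.86,  -  28, - 36/5,  17/4, 15,  47,49, 60.74, 98 ]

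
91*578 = 52598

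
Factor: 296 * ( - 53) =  - 2^3 * 37^1*53^1 =- 15688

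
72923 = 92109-19186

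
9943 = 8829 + 1114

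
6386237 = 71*89947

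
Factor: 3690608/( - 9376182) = -1845304/4688091=- 2^3*3^( - 3 )*401^(-1)*433^( - 1)*230663^1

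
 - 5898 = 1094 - 6992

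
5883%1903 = 174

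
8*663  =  5304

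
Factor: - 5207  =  -41^1*127^1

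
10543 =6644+3899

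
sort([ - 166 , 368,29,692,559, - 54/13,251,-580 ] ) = [ - 580, - 166,-54/13,29, 251, 368,559, 692] 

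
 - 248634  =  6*( - 41439 )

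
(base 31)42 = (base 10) 126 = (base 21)60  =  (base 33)3r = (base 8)176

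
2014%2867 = 2014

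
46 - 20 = 26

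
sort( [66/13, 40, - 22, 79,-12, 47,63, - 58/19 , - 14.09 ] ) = [ - 22,  -  14.09,-12, - 58/19,66/13,40, 47, 63,79]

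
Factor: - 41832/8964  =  -14/3 = - 2^1 *3^( - 1) * 7^1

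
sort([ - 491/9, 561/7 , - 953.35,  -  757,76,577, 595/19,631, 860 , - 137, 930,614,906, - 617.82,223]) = [ - 953.35, - 757, - 617.82, - 137, - 491/9,595/19,  76, 561/7,  223, 577, 614,  631,860, 906, 930 ] 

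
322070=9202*35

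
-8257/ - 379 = 21 + 298/379 = 21.79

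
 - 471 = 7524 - 7995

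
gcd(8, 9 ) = 1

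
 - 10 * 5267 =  - 52670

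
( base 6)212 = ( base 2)1010000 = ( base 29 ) 2m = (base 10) 80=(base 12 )68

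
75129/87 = 863 + 16/29  =  863.55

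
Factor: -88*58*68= -347072 = - 2^6*11^1*17^1*29^1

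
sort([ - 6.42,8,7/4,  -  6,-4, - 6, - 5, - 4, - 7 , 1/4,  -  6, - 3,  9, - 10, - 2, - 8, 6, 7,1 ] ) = [ - 10, - 8, - 7,-6.42,-6, - 6, - 6, - 5, - 4, - 4, - 3,-2,  1/4,1,7/4,6, 7,8,9 ]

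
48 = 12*4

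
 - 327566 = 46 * ( -7121 )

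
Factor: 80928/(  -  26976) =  - 3 = -3^1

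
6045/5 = 1209=1209.00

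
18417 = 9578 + 8839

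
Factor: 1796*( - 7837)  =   - 2^2*17^1 * 449^1*461^1  =  -14075252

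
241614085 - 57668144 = 183945941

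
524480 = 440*1192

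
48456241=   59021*821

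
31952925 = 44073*725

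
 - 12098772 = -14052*861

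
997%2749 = 997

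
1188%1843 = 1188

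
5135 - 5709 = - 574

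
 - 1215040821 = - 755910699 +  - 459130122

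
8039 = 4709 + 3330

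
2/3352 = 1/1676 = 0.00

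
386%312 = 74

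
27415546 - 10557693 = 16857853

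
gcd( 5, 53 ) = 1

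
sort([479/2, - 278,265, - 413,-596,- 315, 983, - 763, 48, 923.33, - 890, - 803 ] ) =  [ - 890, - 803, - 763,-596, - 413, - 315, - 278, 48,479/2, 265, 923.33,983 ] 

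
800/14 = 400/7 = 57.14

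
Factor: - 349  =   - 349^1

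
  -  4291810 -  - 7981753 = 3689943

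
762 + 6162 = 6924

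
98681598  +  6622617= 105304215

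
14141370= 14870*951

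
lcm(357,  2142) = 2142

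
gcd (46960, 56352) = 9392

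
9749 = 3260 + 6489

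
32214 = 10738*3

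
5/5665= 1/1133 = 0.00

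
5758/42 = 2879/21 = 137.10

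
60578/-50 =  -1212 + 11/25  =  -1211.56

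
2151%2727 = 2151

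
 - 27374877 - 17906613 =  - 45281490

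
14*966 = 13524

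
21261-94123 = - 72862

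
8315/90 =92 + 7/18 = 92.39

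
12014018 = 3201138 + 8812880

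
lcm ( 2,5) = 10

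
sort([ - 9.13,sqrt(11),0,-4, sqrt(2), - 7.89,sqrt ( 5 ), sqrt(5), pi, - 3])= [ - 9.13, - 7.89, - 4,- 3, 0, sqrt(2), sqrt( 5), sqrt (5) , pi,sqrt(11 ) ] 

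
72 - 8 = 64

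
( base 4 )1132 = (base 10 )94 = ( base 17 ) 59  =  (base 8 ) 136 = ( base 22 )46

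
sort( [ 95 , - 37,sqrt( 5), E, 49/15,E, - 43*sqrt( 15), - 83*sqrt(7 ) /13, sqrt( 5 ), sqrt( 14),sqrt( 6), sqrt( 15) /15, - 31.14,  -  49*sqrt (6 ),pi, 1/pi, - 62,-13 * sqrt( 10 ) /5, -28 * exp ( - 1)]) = [  -  43* sqrt (15), - 49*sqrt( 6), - 62, - 37, - 31.14, - 83*sqrt( 7 ) /13, - 28*exp( - 1), - 13*sqrt( 10)/5,sqrt( 15 ) /15, 1/pi,  sqrt( 5 ),  sqrt(5), sqrt( 6), E, E, pi, 49/15,sqrt( 14 ) , 95] 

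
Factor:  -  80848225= - 5^2*47^1*83^1*829^1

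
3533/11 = 3533/11 = 321.18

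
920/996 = 230/249 = 0.92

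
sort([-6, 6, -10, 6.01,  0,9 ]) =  [-10, - 6 , 0, 6, 6.01, 9]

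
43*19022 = 817946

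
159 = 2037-1878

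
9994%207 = 58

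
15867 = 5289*3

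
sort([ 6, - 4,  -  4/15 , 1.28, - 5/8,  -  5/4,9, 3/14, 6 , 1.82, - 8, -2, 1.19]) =[ -8,  -  4, - 2, - 5/4,-5/8, - 4/15, 3/14, 1.19, 1.28,  1.82, 6, 6,9] 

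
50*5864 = 293200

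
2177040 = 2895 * 752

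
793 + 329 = 1122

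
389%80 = 69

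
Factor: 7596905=5^1 * 317^1*4793^1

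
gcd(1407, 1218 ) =21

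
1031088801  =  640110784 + 390978017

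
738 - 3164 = -2426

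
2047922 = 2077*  986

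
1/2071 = 1/2071= 0.00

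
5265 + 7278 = 12543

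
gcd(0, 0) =0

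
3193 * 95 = 303335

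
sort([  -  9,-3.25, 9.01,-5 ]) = [ - 9, - 5,-3.25, 9.01 ] 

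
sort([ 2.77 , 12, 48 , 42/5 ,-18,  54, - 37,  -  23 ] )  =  [ - 37, - 23, - 18, 2.77, 42/5, 12, 48,54] 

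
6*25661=153966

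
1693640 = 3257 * 520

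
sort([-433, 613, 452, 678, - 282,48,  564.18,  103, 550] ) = [-433 , - 282,  48,103, 452, 550, 564.18 , 613, 678] 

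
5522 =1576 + 3946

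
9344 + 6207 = 15551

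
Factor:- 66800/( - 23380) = 20/7 = 2^2 * 5^1*7^( - 1)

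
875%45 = 20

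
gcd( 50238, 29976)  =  6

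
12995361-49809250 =-36813889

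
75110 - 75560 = - 450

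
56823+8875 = 65698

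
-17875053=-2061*8673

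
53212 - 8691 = 44521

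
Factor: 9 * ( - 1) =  - 9 = - 3^2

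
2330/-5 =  - 466 + 0/1 = - 466.00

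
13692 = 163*84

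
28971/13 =2228 + 7/13=   2228.54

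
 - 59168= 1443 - 60611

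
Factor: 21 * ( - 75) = -3^2*5^2*7^1 = -1575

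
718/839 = 718/839= 0.86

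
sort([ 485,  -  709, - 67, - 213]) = [- 709,  -  213,  -  67, 485]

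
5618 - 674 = 4944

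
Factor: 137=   137^1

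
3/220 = 3/220 = 0.01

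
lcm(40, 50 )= 200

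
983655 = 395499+588156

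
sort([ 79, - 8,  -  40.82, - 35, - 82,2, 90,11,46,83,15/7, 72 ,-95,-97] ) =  [ - 97, - 95,-82, - 40.82, -35, - 8,2,15/7 , 11, 46,72, 79,83, 90]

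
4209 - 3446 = 763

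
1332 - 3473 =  - 2141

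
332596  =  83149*4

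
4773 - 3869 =904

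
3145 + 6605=9750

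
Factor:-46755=-3^2*5^1*1039^1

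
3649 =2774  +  875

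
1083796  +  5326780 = 6410576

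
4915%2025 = 865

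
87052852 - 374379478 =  - 287326626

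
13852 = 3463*4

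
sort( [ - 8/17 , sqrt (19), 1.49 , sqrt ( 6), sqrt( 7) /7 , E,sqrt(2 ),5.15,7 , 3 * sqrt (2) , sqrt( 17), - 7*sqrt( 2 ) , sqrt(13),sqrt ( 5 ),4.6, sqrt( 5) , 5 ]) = [ - 7*sqrt( 2), - 8/17, sqrt( 7 ) /7,sqrt( 2 ),1.49, sqrt( 5 ),sqrt(5),sqrt( 6 ) , E, sqrt(13), sqrt( 17 ), 3*sqrt( 2 ), sqrt( 19 ), 4.6,5, 5.15,  7]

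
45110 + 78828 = 123938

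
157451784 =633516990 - 476065206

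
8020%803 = 793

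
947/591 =947/591 = 1.60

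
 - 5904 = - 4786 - 1118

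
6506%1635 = 1601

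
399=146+253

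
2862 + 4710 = 7572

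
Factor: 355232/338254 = 272/259 = 2^4*7^( - 1) * 17^1*37^( - 1) 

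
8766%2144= 190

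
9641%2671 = 1628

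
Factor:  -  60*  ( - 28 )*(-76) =-2^6*3^1*5^1*7^1*19^1 = - 127680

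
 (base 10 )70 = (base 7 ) 130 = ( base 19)3d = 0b1000110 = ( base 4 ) 1012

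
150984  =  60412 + 90572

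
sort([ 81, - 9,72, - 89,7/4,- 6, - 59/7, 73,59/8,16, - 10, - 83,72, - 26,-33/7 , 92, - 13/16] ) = [- 89, - 83, -26, - 10, - 9, - 59/7,  -  6,-33/7, - 13/16,7/4,59/8, 16,72,72, 73, 81,92]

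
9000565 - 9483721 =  - 483156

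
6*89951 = 539706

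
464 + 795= 1259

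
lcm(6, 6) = 6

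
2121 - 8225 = -6104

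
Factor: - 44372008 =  - 2^3*863^1 * 6427^1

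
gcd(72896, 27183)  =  17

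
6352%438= 220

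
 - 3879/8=-3879/8 = - 484.88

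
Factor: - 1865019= -3^1*13^1*17^1 * 29^1*97^1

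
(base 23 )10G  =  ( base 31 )hi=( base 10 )545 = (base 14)2AD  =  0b1000100001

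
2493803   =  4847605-2353802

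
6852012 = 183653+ 6668359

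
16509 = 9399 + 7110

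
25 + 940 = 965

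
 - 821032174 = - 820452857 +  - 579317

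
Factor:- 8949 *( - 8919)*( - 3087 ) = -246392396397= - 3^5*7^3*19^1*157^1* 991^1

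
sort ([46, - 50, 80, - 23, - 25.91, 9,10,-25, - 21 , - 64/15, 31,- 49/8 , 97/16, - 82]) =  [- 82, - 50, - 25.91,-25,  -  23, - 21, - 49/8,-64/15,97/16,9,  10,31,46,80]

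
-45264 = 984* ( - 46) 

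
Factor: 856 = 2^3*107^1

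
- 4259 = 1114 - 5373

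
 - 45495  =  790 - 46285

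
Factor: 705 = 3^1 * 5^1*47^1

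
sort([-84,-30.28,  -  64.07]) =[ - 84,-64.07, - 30.28]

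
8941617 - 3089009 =5852608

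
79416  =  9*8824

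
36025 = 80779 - 44754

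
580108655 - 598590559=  - 18481904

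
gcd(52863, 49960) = 1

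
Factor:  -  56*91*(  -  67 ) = 341432 = 2^3 * 7^2*13^1*67^1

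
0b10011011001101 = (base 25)FM8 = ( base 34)8K5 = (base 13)46A1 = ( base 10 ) 9933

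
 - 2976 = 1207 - 4183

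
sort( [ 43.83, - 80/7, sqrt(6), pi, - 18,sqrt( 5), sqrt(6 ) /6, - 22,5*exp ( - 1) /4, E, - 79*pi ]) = [- 79*pi , - 22, - 18, - 80/7, sqrt (6) /6,5*exp( - 1) /4, sqrt ( 5 ) , sqrt( 6 ),E,pi, 43.83 ]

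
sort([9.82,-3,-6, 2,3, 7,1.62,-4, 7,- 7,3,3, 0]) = [  -  7, - 6, - 4,-3,0, 1.62, 2,3, 3,3 , 7, 7, 9.82 ] 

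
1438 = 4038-2600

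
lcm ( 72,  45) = 360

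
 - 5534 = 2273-7807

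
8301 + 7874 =16175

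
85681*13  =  1113853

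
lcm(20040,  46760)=140280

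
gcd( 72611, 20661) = 1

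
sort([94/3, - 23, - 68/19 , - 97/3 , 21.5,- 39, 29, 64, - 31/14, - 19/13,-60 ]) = [ -60, - 39,-97/3, - 23, - 68/19,  -  31/14,  -  19/13,21.5,29,94/3,64] 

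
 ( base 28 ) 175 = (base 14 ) 505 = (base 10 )985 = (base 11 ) 816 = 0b1111011001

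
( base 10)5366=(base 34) 4ls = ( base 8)12366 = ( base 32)57M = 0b1010011110110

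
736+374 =1110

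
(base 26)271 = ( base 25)2ba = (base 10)1535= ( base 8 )2777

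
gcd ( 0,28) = 28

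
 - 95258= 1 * (-95258)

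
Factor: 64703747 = 1063^1*60869^1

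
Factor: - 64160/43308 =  - 40/27= - 2^3*3^(  -  3)*5^1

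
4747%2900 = 1847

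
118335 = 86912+31423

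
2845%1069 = 707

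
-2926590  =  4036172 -6962762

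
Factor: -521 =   -  521^1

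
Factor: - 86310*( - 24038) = 2074719780 = 2^2*3^2*5^1*7^2*17^1*101^1 * 137^1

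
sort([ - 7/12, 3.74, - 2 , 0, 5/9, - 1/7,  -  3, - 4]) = [ - 4 , - 3, - 2, - 7/12,-1/7, 0,5/9, 3.74 ]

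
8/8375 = 8/8375 = 0.00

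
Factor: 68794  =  2^1*11^1*53^1*59^1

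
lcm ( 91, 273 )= 273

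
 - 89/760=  - 89/760 = - 0.12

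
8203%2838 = 2527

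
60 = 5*12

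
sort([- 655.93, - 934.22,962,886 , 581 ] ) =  [ - 934.22,- 655.93,  581, 886 , 962]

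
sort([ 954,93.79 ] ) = [ 93.79 , 954] 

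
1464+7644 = 9108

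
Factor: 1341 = 3^2*149^1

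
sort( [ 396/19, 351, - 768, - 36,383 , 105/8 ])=[ - 768, - 36,105/8  ,  396/19, 351, 383]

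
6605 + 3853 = 10458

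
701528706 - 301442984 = 400085722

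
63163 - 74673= - 11510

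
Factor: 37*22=2^1*11^1 * 37^1 = 814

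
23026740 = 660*34889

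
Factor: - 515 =-5^1*103^1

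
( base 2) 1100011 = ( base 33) 30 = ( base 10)99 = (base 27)3I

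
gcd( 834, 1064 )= 2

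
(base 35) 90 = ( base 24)D3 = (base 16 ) 13b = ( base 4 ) 10323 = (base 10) 315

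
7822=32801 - 24979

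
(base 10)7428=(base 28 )9d8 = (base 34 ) 6EG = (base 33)6r3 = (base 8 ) 16404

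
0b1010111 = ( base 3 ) 10020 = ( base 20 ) 47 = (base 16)57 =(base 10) 87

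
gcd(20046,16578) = 6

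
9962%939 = 572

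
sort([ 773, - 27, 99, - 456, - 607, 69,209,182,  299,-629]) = [ - 629, - 607 , - 456, - 27,  69,99, 182,  209 , 299, 773 ]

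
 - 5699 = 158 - 5857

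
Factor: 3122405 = 5^1*11^2*13^1*397^1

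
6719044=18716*359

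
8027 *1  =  8027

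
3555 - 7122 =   -  3567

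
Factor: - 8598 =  - 2^1 * 3^1 * 1433^1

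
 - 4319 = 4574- 8893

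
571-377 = 194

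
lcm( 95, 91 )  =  8645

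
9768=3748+6020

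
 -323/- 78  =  4 + 11/78 =4.14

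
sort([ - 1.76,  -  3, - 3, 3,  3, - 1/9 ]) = [ - 3, - 3, - 1.76,-1/9, 3, 3 ]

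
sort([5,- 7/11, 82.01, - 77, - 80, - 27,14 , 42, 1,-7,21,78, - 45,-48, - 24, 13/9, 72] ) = [ - 80,-77, - 48, - 45, - 27, - 24,  -  7,-7/11, 1,13/9,  5, 14, 21, 42, 72,78,82.01 ] 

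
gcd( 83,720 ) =1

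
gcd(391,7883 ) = 1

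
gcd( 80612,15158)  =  2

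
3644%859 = 208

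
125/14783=125/14783 = 0.01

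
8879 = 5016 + 3863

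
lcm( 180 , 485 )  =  17460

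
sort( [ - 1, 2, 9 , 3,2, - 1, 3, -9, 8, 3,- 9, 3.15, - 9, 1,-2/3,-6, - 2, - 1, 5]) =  [-9, - 9, - 9, - 6, - 2,-1, - 1,-1 , - 2/3, 1 , 2, 2, 3,  3, 3, 3.15, 5, 8, 9 ] 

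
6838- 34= 6804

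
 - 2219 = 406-2625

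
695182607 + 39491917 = 734674524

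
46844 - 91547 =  - 44703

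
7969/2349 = 7969/2349=3.39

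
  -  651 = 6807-7458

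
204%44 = 28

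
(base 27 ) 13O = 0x342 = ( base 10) 834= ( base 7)2301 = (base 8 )1502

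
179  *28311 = 5067669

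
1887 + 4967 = 6854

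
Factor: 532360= 2^3*5^1*13309^1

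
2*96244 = 192488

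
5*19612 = 98060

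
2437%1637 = 800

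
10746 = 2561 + 8185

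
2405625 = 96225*25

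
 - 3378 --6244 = 2866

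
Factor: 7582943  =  157^1*48299^1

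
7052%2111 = 719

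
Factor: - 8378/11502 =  - 3^( - 4 )*59^1 =-  59/81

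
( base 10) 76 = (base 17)48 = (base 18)44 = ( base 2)1001100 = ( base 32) 2c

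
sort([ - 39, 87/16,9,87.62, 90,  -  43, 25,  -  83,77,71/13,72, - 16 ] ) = [ - 83, - 43,-39,  -  16, 87/16,  71/13, 9,25,72, 77, 87.62, 90]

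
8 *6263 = 50104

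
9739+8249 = 17988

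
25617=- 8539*( - 3)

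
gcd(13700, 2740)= 2740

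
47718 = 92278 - 44560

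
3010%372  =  34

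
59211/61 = 59211/61 = 970.67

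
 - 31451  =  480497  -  511948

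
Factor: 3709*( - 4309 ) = - 15982081 = - 31^1*139^1*3709^1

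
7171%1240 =971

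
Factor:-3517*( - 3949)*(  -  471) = - 6541546143  =  -3^1*11^1 * 157^1*359^1*3517^1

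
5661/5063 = 1+598/5063 = 1.12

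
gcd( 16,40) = 8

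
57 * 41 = 2337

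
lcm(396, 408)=13464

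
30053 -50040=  - 19987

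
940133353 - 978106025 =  - 37972672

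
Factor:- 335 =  - 5^1 * 67^1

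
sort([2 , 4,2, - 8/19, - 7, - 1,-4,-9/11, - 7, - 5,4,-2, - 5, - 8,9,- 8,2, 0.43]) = [ - 8, - 8,-7, - 7, - 5, - 5,-4, - 2, - 1, - 9/11 , - 8/19, 0.43,2, 2,2, 4, 4,9]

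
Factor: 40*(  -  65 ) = -2600 =- 2^3*5^2*13^1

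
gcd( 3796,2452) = 4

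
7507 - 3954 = 3553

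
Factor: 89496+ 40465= 13^2 *769^1 = 129961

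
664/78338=332/39169 = 0.01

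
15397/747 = 15397/747 = 20.61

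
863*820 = 707660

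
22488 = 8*2811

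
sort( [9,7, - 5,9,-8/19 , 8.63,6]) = [ - 5 ,-8/19, 6, 7, 8.63,9 , 9 ] 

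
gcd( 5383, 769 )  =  769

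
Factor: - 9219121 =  - 31^1*297391^1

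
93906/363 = 31302/121 =258.69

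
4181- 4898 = - 717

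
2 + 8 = 10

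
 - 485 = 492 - 977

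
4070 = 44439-40369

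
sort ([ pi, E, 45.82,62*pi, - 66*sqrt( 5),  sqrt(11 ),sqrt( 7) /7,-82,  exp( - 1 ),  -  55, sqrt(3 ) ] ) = [-66*sqrt( 5 ), - 82, - 55,exp( - 1 ),sqrt( 7) /7, sqrt( 3 ),E, pi,sqrt(11 ), 45.82,62*pi]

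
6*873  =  5238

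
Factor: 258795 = 3^6*5^1*71^1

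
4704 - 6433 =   -  1729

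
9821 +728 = 10549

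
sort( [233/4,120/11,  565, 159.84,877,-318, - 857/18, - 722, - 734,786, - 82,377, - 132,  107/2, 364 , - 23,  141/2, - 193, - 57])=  [-734 , - 722, - 318, - 193 , - 132, - 82, - 57, - 857/18, - 23, 120/11,107/2, 233/4, 141/2, 159.84 , 364, 377,565,786, 877]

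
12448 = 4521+7927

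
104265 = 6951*15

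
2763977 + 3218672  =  5982649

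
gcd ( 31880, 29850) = 10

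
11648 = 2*5824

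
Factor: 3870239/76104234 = 2^( -1)*3^( - 2)*19^( - 1)*222527^ ( - 1)*3870239^1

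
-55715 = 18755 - 74470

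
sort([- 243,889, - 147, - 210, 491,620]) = [-243, - 210, - 147,491, 620,889 ]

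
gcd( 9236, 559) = 1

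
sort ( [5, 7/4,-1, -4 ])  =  [ - 4 ,  -  1, 7/4,  5] 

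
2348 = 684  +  1664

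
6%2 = 0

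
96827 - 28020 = 68807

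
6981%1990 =1011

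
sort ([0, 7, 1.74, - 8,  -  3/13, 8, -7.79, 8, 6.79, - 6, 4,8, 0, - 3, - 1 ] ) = [ - 8, - 7.79, - 6, - 3, - 1,  -  3/13,0,  0,1.74, 4,6.79, 7,  8, 8 , 8] 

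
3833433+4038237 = 7871670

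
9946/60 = 4973/30 = 165.77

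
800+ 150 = 950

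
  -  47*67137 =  - 3155439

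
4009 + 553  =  4562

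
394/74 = 5  +  12/37 = 5.32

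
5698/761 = 5698/761 = 7.49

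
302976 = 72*4208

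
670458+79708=750166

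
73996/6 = 36998/3 = 12332.67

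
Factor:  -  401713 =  - 13^2*2377^1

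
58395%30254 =28141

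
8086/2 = 4043 = 4043.00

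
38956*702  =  27347112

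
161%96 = 65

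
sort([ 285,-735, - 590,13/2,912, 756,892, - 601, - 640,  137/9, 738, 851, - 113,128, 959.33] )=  [- 735,- 640, - 601, - 590,-113, 13/2,137/9,128, 285,738,756, 851, 892, 912,959.33]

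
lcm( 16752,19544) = 117264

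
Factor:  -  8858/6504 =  - 4429/3252 = - 2^( - 2 )*3^ (-1 )* 43^1*103^1*271^( - 1)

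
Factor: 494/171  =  26/9   =  2^1*3^( - 2)*13^1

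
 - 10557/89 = - 10557/89= - 118.62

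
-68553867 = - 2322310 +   -  66231557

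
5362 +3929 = 9291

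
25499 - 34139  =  -8640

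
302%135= 32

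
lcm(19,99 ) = 1881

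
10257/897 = 11+ 10/23 = 11.43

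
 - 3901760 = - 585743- 3316017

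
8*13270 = 106160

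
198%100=98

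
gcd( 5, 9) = 1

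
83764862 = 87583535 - 3818673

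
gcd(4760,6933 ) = 1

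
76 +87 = 163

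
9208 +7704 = 16912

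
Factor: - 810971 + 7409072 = 3^1*71^1*30977^1= 6598101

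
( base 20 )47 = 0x57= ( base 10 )87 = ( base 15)5c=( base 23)3I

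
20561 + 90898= 111459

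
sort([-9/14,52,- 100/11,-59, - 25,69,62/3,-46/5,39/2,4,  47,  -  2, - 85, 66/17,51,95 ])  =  [-85,-59,-25, - 46/5,  -  100/11,-2, - 9/14 , 66/17,4, 39/2,62/3, 47,51,52, 69,95 ]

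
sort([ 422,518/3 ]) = [ 518/3, 422]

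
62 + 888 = 950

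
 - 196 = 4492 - 4688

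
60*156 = 9360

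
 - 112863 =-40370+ - 72493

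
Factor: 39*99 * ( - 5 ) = -19305 = - 3^3  *5^1*11^1*13^1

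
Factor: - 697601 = -697601^1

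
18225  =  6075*3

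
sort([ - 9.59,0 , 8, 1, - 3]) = [-9.59, - 3, 0,  1,  8]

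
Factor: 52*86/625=4472/625 = 2^3 *5^(-4)*13^1*43^1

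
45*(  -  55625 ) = - 2503125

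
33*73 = 2409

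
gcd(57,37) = 1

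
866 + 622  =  1488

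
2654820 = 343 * 7740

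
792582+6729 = 799311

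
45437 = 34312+11125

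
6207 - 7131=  - 924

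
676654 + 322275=998929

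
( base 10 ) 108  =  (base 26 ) 44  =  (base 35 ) 33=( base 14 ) 7A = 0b1101100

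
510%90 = 60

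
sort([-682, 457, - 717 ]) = [ - 717, - 682,457 ]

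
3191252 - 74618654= - 71427402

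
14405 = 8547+5858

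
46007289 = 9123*5043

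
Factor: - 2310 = - 2^1*3^1*5^1*7^1*11^1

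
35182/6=5863  +  2/3 =5863.67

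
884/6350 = 442/3175 = 0.14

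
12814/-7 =-1831 + 3/7 = - 1830.57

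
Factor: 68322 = 2^1*3^1*59^1*193^1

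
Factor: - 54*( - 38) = 2052 = 2^2 *3^3*19^1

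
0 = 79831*0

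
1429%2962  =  1429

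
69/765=23/255= 0.09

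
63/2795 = 63/2795 = 0.02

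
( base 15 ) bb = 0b10110000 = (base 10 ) 176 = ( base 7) 341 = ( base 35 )51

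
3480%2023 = 1457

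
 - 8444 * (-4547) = 38394868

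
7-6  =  1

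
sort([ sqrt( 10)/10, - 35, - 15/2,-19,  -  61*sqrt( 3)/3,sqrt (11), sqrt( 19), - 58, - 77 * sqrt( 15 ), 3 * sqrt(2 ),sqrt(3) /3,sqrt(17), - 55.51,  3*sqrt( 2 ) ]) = [ - 77*sqrt( 15), - 58, - 55.51, - 61*sqrt( 3)/3 , - 35, - 19 ,  -  15/2,  sqrt ( 10)/10 , sqrt( 3 ) /3 , sqrt( 11 ),sqrt ( 17),  3*sqrt( 2 ), 3*sqrt(2),sqrt( 19) ] 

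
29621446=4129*7174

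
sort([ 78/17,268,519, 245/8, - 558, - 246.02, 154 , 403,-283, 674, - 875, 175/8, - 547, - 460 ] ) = [- 875, - 558, - 547, - 460 , - 283 , - 246.02,78/17,175/8 , 245/8,154,268,  403,519,674 ]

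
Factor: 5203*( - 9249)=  - 48122547 = - 3^1*11^2*43^1*3083^1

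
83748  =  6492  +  77256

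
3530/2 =1765 =1765.00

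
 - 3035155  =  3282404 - 6317559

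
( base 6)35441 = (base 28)6fd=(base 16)1411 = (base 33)4NM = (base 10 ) 5137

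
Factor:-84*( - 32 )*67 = 2^7 * 3^1*7^1*67^1  =  180096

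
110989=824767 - 713778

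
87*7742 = 673554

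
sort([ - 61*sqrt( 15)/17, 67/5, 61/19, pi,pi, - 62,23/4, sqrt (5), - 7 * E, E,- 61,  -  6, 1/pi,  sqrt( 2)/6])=[ - 62, - 61, -7 * E, - 61*sqrt( 15) /17,-6, sqrt( 2)/6,1/pi, sqrt( 5),  E, pi,pi, 61/19 , 23/4, 67/5]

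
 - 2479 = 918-3397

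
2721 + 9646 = 12367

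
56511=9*6279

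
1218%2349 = 1218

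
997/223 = 4 + 105/223 = 4.47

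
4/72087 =4/72087 =0.00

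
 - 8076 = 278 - 8354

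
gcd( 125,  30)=5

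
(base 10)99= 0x63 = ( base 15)69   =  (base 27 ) 3i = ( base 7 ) 201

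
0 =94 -94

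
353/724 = 353/724=0.49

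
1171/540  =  1171/540   =  2.17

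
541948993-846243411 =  -304294418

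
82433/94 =82433/94 = 876.95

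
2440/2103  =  2440/2103 = 1.16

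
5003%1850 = 1303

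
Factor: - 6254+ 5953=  - 7^1*43^1  =  - 301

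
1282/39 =1282/39= 32.87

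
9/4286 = 9/4286  =  0.00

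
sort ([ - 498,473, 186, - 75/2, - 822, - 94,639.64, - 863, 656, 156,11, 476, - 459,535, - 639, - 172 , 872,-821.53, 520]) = [ - 863, - 822, - 821.53, - 639 , - 498, - 459, - 172, - 94, - 75/2, 11,156,186,473, 476,  520,535, 639.64,656,872 ]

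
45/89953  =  45/89953 = 0.00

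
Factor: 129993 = 3^1  *43331^1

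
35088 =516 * 68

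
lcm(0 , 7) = 0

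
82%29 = 24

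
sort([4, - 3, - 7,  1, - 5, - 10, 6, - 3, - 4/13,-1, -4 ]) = [ - 10, - 7, - 5, - 4,-3, - 3, - 1, - 4/13,1, 4,6]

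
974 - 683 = 291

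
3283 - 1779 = 1504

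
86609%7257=6782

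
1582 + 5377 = 6959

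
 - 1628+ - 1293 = - 2921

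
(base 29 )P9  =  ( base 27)105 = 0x2DE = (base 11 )608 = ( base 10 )734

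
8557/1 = 8557 = 8557.00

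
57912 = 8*7239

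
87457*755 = 66030035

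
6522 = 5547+975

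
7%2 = 1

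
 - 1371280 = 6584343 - 7955623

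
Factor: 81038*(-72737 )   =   - 5894461006 = - 2^1*7^1*10391^1*40519^1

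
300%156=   144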